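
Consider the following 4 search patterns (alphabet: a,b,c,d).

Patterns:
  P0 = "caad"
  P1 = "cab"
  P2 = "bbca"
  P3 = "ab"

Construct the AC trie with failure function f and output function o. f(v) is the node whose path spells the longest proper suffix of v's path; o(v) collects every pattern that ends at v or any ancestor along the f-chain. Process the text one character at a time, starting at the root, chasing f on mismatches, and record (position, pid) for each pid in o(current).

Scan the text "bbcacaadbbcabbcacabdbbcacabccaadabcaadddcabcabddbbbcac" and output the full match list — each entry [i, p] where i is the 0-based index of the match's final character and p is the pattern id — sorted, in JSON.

Build:
Trie nodes:
  n0 'ε': a→10 b→6 c→1
  n1 'c': a→2
  n2 'ca': a→3 b→5
  n3 'caa': d→4
  n4 'caad': ·  ←P0
  n5 'cab': ·  ←P1
  n6 'b': b→7
  n7 'bb': c→8
  n8 'bbc': a→9
  n9 'bbca': ·  ←P2
  n10 'a': b→11
  n11 'ab': ·  ←P3

Failure links (BFS by depth):
  n1('c'): parent n0 fail=0; on 'c' 0 → fail=0;  out ∅∪∅=∅
  n6('b'): parent n0 fail=0; on 'b' 0 → fail=0;  out ∅∪∅=∅
  n10('a'): parent n0 fail=0; on 'a' 0 → fail=0;  out ∅∪∅=∅
  n2('ca'): parent n1 fail=0; on 'a' 0 → fail=10;  out ∅∪∅=∅
  n7('bb'): parent n6 fail=0; on 'b' 0 → fail=6;  out ∅∪∅=∅
  n11('ab'): parent n10 fail=0; on 'b' 0 → fail=6;  out {3}∪∅={3}
  n3('caa'): parent n2 fail=10; on 'a' 10→0 → fail=10;  out ∅∪∅=∅
  n5('cab'): parent n2 fail=10; on 'b' 10 → fail=11;  out {1}∪{3}={1,3}
  n8('bbc'): parent n7 fail=6; on 'c' 6→0 → fail=1;  out ∅∪∅=∅
  n4('caad'): parent n3 fail=10; on 'd' 10→0 → fail=0;  out {0}∪∅={0}
  n9('bbca'): parent n8 fail=1; on 'a' 1 → fail=2;  out {2}∪∅={2}

Scan:
pos 0 'b': at 6
pos 1 'b': at 7
pos 2 'c': at 8
pos 3 'a': at 9  ** P2@[0:3]
pos 4 'c': at 1 (via fail)
pos 5 'a': at 2
pos 6 'a': at 3
pos 7 'd': at 4  ** P0@[4:7]
pos 8 'b': at 6 (via fail)
pos 9 'b': at 7
pos 10 'c': at 8
pos 11 'a': at 9  ** P2@[8:11]
pos 12 'b': at 5 (via fail)  ** P1@[10:12],P3@[11:12]
pos 13 'b': at 7 (via fail)
pos 14 'c': at 8
pos 15 'a': at 9  ** P2@[12:15]
pos 16 'c': at 1 (via fail)
pos 17 'a': at 2
pos 18 'b': at 5  ** P1@[16:18],P3@[17:18]
pos 19 'd': at 0 (via fail)
pos 20 'b': at 6
pos 21 'b': at 7
pos 22 'c': at 8
pos 23 'a': at 9  ** P2@[20:23]
pos 24 'c': at 1 (via fail)
pos 25 'a': at 2
pos 26 'b': at 5  ** P1@[24:26],P3@[25:26]
pos 27 'c': at 1 (via fail)
pos 28 'c': at 1 (via fail)
pos 29 'a': at 2
pos 30 'a': at 3
pos 31 'd': at 4  ** P0@[28:31]
pos 32 'a': at 10 (via fail)
pos 33 'b': at 11  ** P3@[32:33]
pos 34 'c': at 1 (via fail)
pos 35 'a': at 2
pos 36 'a': at 3
pos 37 'd': at 4  ** P0@[34:37]
pos 38 'd': at 0 (via fail)
pos 39 'd': at 0
pos 40 'c': at 1
pos 41 'a': at 2
pos 42 'b': at 5  ** P1@[40:42],P3@[41:42]
pos 43 'c': at 1 (via fail)
pos 44 'a': at 2
pos 45 'b': at 5  ** P1@[43:45],P3@[44:45]
pos 46 'd': at 0 (via fail)
pos 47 'd': at 0
pos 48 'b': at 6
pos 49 'b': at 7
pos 50 'b': at 7 (via fail)
pos 51 'c': at 8
pos 52 'a': at 9  ** P2@[49:52]
pos 53 'c': at 1 (via fail)

Result: [[3,2],[7,0],[11,2],[12,1],[12,3],[15,2],[18,1],[18,3],[23,2],[26,1],[26,3],[31,0],[33,3],[37,0],[42,1],[42,3],[45,1],[45,3],[52,2]]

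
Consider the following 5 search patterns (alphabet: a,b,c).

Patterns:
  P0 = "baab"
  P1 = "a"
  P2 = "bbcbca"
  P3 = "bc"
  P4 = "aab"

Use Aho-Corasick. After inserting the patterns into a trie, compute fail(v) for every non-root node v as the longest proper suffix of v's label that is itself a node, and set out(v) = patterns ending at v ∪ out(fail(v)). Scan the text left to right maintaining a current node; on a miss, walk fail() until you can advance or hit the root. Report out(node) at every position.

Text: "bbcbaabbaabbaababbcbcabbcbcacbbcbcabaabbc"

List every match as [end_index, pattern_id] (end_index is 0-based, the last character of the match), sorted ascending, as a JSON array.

Construct AC machine:
Trie (insert patterns):
  n0 'ε': a→5 b→1
  n1 'b': a→2 b→6 c→11
  n2 'ba': a→3
  n3 'baa': b→4
  n4 'baab': ·  [P0 ends]
  n5 'a': a→12  [P1 ends]
  n6 'bb': c→7
  n7 'bbc': b→8
  n8 'bbcb': c→9
  n9 'bbcbc': a→10
  n10 'bbcbca': ·  [P2 ends]
  n11 'bc': ·  [P3 ends]
  n12 'aa': b→13
  n13 'aab': ·  [P4 ends]

BFS fail/out derivation:
  fail(1) 'b': from fail(0)=0 chase 'b': 0 ⇒ 0;  out=∅∪out(0)=∅
  fail(5) 'a': from fail(0)=0 chase 'a': 0 ⇒ 0;  out={1}∪out(0)={1}
  fail(2) 'ba': from fail(1)=0 chase 'a': 0 ⇒ 5;  out=∅∪out(5)={1}
  fail(6) 'bb': from fail(1)=0 chase 'b': 0 ⇒ 1;  out=∅∪out(1)=∅
  fail(11) 'bc': from fail(1)=0 chase 'c': 0 ⇒ 0;  out={3}∪out(0)={3}
  fail(12) 'aa': from fail(5)=0 chase 'a': 0 ⇒ 5;  out=∅∪out(5)={1}
  fail(3) 'baa': from fail(2)=5 chase 'a': 5 ⇒ 12;  out=∅∪out(12)={1}
  fail(7) 'bbc': from fail(6)=1 chase 'c': 1 ⇒ 11;  out=∅∪out(11)={3}
  fail(13) 'aab': from fail(12)=5 chase 'b': 5→0 ⇒ 1;  out={4}∪out(1)={4}
  fail(4) 'baab': from fail(3)=12 chase 'b': 12 ⇒ 13;  out={0}∪out(13)={0,4}
  fail(8) 'bbcb': from fail(7)=11 chase 'b': 11→0 ⇒ 1;  out=∅∪out(1)=∅
  fail(9) 'bbcbc': from fail(8)=1 chase 'c': 1 ⇒ 11;  out=∅∪out(11)={3}
  fail(10) 'bbcbca': from fail(9)=11 chase 'a': 11→0 ⇒ 5;  out={2}∪out(5)={1,2}

Run:
pos 0 'b': at 1
pos 1 'b': at 6
pos 2 'c': at 7  ** P3@[1:2]
pos 3 'b': at 8
pos 4 'a': at 2 (via fail)  ** P1@[4:4]
pos 5 'a': at 3  ** P1@[5:5]
pos 6 'b': at 4  ** P0@[3:6],P4@[4:6]
pos 7 'b': at 6 (via fail)
pos 8 'a': at 2 (via fail)  ** P1@[8:8]
pos 9 'a': at 3  ** P1@[9:9]
pos 10 'b': at 4  ** P0@[7:10],P4@[8:10]
pos 11 'b': at 6 (via fail)
pos 12 'a': at 2 (via fail)  ** P1@[12:12]
pos 13 'a': at 3  ** P1@[13:13]
pos 14 'b': at 4  ** P0@[11:14],P4@[12:14]
pos 15 'a': at 2 (via fail)  ** P1@[15:15]
pos 16 'b': at 1 (via fail)
pos 17 'b': at 6
pos 18 'c': at 7  ** P3@[17:18]
pos 19 'b': at 8
pos 20 'c': at 9  ** P3@[19:20]
pos 21 'a': at 10  ** P1@[21:21],P2@[16:21]
pos 22 'b': at 1 (via fail)
pos 23 'b': at 6
pos 24 'c': at 7  ** P3@[23:24]
pos 25 'b': at 8
pos 26 'c': at 9  ** P3@[25:26]
pos 27 'a': at 10  ** P1@[27:27],P2@[22:27]
pos 28 'c': at 0 (via fail)
pos 29 'b': at 1
pos 30 'b': at 6
pos 31 'c': at 7  ** P3@[30:31]
pos 32 'b': at 8
pos 33 'c': at 9  ** P3@[32:33]
pos 34 'a': at 10  ** P1@[34:34],P2@[29:34]
pos 35 'b': at 1 (via fail)
pos 36 'a': at 2  ** P1@[36:36]
pos 37 'a': at 3  ** P1@[37:37]
pos 38 'b': at 4  ** P0@[35:38],P4@[36:38]
pos 39 'b': at 6 (via fail)
pos 40 'c': at 7  ** P3@[39:40]

Matches: [[2,3],[4,1],[5,1],[6,0],[6,4],[8,1],[9,1],[10,0],[10,4],[12,1],[13,1],[14,0],[14,4],[15,1],[18,3],[20,3],[21,1],[21,2],[24,3],[26,3],[27,1],[27,2],[31,3],[33,3],[34,1],[34,2],[36,1],[37,1],[38,0],[38,4],[40,3]]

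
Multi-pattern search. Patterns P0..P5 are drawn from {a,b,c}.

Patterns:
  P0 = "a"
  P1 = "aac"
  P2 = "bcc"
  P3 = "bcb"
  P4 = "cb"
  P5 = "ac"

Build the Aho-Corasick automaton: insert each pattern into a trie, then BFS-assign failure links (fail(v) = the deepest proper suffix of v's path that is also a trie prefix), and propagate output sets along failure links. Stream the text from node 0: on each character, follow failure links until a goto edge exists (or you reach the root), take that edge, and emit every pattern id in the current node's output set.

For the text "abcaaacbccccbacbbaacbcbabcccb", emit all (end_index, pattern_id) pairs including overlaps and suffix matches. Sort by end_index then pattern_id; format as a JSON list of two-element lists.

Build:
Trie (insert patterns):
  n0 'ε': a→1 b→4 c→8
  n1 'a': a→2 c→10  ←P0
  n2 'aa': c→3
  n3 'aac': ·  ←P1
  n4 'b': c→5
  n5 'bc': b→7 c→6
  n6 'bcc': ·  ←P2
  n7 'bcb': ·  ←P3
  n8 'c': b→9
  n9 'cb': ·  ←P4
  n10 'ac': ·  ←P5

BFS fail/out derivation:
  n1('a'): parent n0 fail=0; on 'a' 0 → fail=0;  out {0}∪∅={0}
  n4('b'): parent n0 fail=0; on 'b' 0 → fail=0;  out ∅∪∅=∅
  n8('c'): parent n0 fail=0; on 'c' 0 → fail=0;  out ∅∪∅=∅
  n2('aa'): parent n1 fail=0; on 'a' 0 → fail=1;  out ∅∪{0}={0}
  n5('bc'): parent n4 fail=0; on 'c' 0 → fail=8;  out ∅∪∅=∅
  n9('cb'): parent n8 fail=0; on 'b' 0 → fail=4;  out {4}∪∅={4}
  n10('ac'): parent n1 fail=0; on 'c' 0 → fail=8;  out {5}∪∅={5}
  n3('aac'): parent n2 fail=1; on 'c' 1 → fail=10;  out {1}∪{5}={1,5}
  n6('bcc'): parent n5 fail=8; on 'c' 8→0 → fail=8;  out {2}∪∅={2}
  n7('bcb'): parent n5 fail=8; on 'b' 8 → fail=9;  out {3}∪{4}={3,4}

Run:
pos 0 'a': at 1  → match P0@[0:0]
pos 1 'b': at 4 (fail-walked)
pos 2 'c': at 5
pos 3 'a': at 1 (fail-walked)  → match P0@[3:3]
pos 4 'a': at 2  → match P0@[4:4]
pos 5 'a': at 2 (fail-walked)  → match P0@[5:5]
pos 6 'c': at 3  → match P1@[4:6],P5@[5:6]
pos 7 'b': at 9 (fail-walked)  → match P4@[6:7]
pos 8 'c': at 5 (fail-walked)
pos 9 'c': at 6  → match P2@[7:9]
pos 10 'c': at 8 (fail-walked)
pos 11 'c': at 8 (fail-walked)
pos 12 'b': at 9  → match P4@[11:12]
pos 13 'a': at 1 (fail-walked)  → match P0@[13:13]
pos 14 'c': at 10  → match P5@[13:14]
pos 15 'b': at 9 (fail-walked)  → match P4@[14:15]
pos 16 'b': at 4 (fail-walked)
pos 17 'a': at 1 (fail-walked)  → match P0@[17:17]
pos 18 'a': at 2  → match P0@[18:18]
pos 19 'c': at 3  → match P1@[17:19],P5@[18:19]
pos 20 'b': at 9 (fail-walked)  → match P4@[19:20]
pos 21 'c': at 5 (fail-walked)
pos 22 'b': at 7  → match P3@[20:22],P4@[21:22]
pos 23 'a': at 1 (fail-walked)  → match P0@[23:23]
pos 24 'b': at 4 (fail-walked)
pos 25 'c': at 5
pos 26 'c': at 6  → match P2@[24:26]
pos 27 'c': at 8 (fail-walked)
pos 28 'b': at 9  → match P4@[27:28]

Result: [[0,0],[3,0],[4,0],[5,0],[6,1],[6,5],[7,4],[9,2],[12,4],[13,0],[14,5],[15,4],[17,0],[18,0],[19,1],[19,5],[20,4],[22,3],[22,4],[23,0],[26,2],[28,4]]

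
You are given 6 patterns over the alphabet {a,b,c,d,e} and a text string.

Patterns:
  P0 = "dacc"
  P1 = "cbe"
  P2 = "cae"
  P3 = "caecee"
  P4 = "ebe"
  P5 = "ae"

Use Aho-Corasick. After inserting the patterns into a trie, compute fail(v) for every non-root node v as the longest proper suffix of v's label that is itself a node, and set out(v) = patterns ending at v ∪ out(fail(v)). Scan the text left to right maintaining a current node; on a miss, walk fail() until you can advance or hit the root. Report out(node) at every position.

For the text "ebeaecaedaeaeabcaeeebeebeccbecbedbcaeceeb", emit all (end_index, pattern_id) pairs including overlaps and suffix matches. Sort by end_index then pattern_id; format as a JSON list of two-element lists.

Build:
Trie (insert patterns):
  0='ε' goto a→16 c→5 d→1 e→13
  1='d' goto a→2
  2='da' goto c→3
  3='dac' goto c→4
  4='dacc' goto ·  [P0 ends]
  5='c' goto a→8 b→6
  6='cb' goto e→7
  7='cbe' goto ·  [P1 ends]
  8='ca' goto e→9
  9='cae' goto c→10  [P2 ends]
  10='caec' goto e→11
  11='caece' goto e→12
  12='caecee' goto ·  [P3 ends]
  13='e' goto b→14
  14='eb' goto e→15
  15='ebe' goto ·  [P4 ends]
  16='a' goto e→17
  17='ae' goto ·  [P5 ends]

Failure links (BFS by depth):
  n1('d'): parent n0 fail=0; on 'd' 0 → fail=0;  out ∅∪∅=∅
  n5('c'): parent n0 fail=0; on 'c' 0 → fail=0;  out ∅∪∅=∅
  n13('e'): parent n0 fail=0; on 'e' 0 → fail=0;  out ∅∪∅=∅
  n16('a'): parent n0 fail=0; on 'a' 0 → fail=0;  out ∅∪∅=∅
  n2('da'): parent n1 fail=0; on 'a' 0 → fail=16;  out ∅∪∅=∅
  n6('cb'): parent n5 fail=0; on 'b' 0 → fail=0;  out ∅∪∅=∅
  n8('ca'): parent n5 fail=0; on 'a' 0 → fail=16;  out ∅∪∅=∅
  n14('eb'): parent n13 fail=0; on 'b' 0 → fail=0;  out ∅∪∅=∅
  n17('ae'): parent n16 fail=0; on 'e' 0 → fail=13;  out {5}∪∅={5}
  n3('dac'): parent n2 fail=16; on 'c' 16→0 → fail=5;  out ∅∪∅=∅
  n7('cbe'): parent n6 fail=0; on 'e' 0 → fail=13;  out {1}∪∅={1}
  n9('cae'): parent n8 fail=16; on 'e' 16 → fail=17;  out {2}∪{5}={2,5}
  n15('ebe'): parent n14 fail=0; on 'e' 0 → fail=13;  out {4}∪∅={4}
  n4('dacc'): parent n3 fail=5; on 'c' 5→0 → fail=5;  out {0}∪∅={0}
  n10('caec'): parent n9 fail=17; on 'c' 17→13→0 → fail=5;  out ∅∪∅=∅
  n11('caece'): parent n10 fail=5; on 'e' 5→0 → fail=13;  out ∅∪∅=∅
  n12('caecee'): parent n11 fail=13; on 'e' 13→0 → fail=13;  out {3}∪∅={3}

Scan:
[0] read 'e'  n0⇒n13
[1] read 'b'  n13⇒n14
[2] read 'e'  n14⇒n15  → match P4@[0:2]
[3] read 'a'  n15⇒n16 ·f
[4] read 'e'  n16⇒n17  → match P5@[3:4]
[5] read 'c'  n17⇒n5 ·f
[6] read 'a'  n5⇒n8
[7] read 'e'  n8⇒n9  → match P2@[5:7],P5@[6:7]
[8] read 'd'  n9⇒n1 ·f
[9] read 'a'  n1⇒n2
[10] read 'e'  n2⇒n17 ·f  → match P5@[9:10]
[11] read 'a'  n17⇒n16 ·f
[12] read 'e'  n16⇒n17  → match P5@[11:12]
[13] read 'a'  n17⇒n16 ·f
[14] read 'b'  n16⇒n0 ·f
[15] read 'c'  n0⇒n5
[16] read 'a'  n5⇒n8
[17] read 'e'  n8⇒n9  → match P2@[15:17],P5@[16:17]
[18] read 'e'  n9⇒n13 ·f
[19] read 'e'  n13⇒n13 ·f
[20] read 'b'  n13⇒n14
[21] read 'e'  n14⇒n15  → match P4@[19:21]
[22] read 'e'  n15⇒n13 ·f
[23] read 'b'  n13⇒n14
[24] read 'e'  n14⇒n15  → match P4@[22:24]
[25] read 'c'  n15⇒n5 ·f
[26] read 'c'  n5⇒n5 ·f
[27] read 'b'  n5⇒n6
[28] read 'e'  n6⇒n7  → match P1@[26:28]
[29] read 'c'  n7⇒n5 ·f
[30] read 'b'  n5⇒n6
[31] read 'e'  n6⇒n7  → match P1@[29:31]
[32] read 'd'  n7⇒n1 ·f
[33] read 'b'  n1⇒n0 ·f
[34] read 'c'  n0⇒n5
[35] read 'a'  n5⇒n8
[36] read 'e'  n8⇒n9  → match P2@[34:36],P5@[35:36]
[37] read 'c'  n9⇒n10
[38] read 'e'  n10⇒n11
[39] read 'e'  n11⇒n12  → match P3@[34:39]
[40] read 'b'  n12⇒n14 ·f

Result: [[2,4],[4,5],[7,2],[7,5],[10,5],[12,5],[17,2],[17,5],[21,4],[24,4],[28,1],[31,1],[36,2],[36,5],[39,3]]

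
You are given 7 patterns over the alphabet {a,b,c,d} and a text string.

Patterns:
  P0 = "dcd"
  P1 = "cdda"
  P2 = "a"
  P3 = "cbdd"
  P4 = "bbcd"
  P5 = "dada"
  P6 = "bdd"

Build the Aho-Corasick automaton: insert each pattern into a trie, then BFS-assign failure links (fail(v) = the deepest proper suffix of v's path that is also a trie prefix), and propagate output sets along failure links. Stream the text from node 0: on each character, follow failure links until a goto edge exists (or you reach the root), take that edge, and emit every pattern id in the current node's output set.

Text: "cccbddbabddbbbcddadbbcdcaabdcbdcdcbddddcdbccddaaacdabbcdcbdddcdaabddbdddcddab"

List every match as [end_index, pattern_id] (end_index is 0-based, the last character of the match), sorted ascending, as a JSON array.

Build:
Trie nodes:
  n0 'ε': a→8 b→12 c→4 d→1
  n1 'd': a→16 c→2
  n2 'dc': d→3
  n3 'dcd': ·  ←P0
  n4 'c': b→9 d→5
  n5 'cd': d→6
  n6 'cdd': a→7
  n7 'cdda': ·  ←P1
  n8 'a': ·  ←P2
  n9 'cb': d→10
  n10 'cbd': d→11
  n11 'cbdd': ·  ←P3
  n12 'b': b→13 d→19
  n13 'bb': c→14
  n14 'bbc': d→15
  n15 'bbcd': ·  ←P4
  n16 'da': d→17
  n17 'dad': a→18
  n18 'dada': ·  ←P5
  n19 'bd': d→20
  n20 'bdd': ·  ←P6

Failure links (BFS by depth):
  fail(1) 'd': from fail(0)=0 chase 'd': 0 ⇒ 0;  out=∅∪out(0)=∅
  fail(4) 'c': from fail(0)=0 chase 'c': 0 ⇒ 0;  out=∅∪out(0)=∅
  fail(8) 'a': from fail(0)=0 chase 'a': 0 ⇒ 0;  out={2}∪out(0)={2}
  fail(12) 'b': from fail(0)=0 chase 'b': 0 ⇒ 0;  out=∅∪out(0)=∅
  fail(2) 'dc': from fail(1)=0 chase 'c': 0 ⇒ 4;  out=∅∪out(4)=∅
  fail(5) 'cd': from fail(4)=0 chase 'd': 0 ⇒ 1;  out=∅∪out(1)=∅
  fail(9) 'cb': from fail(4)=0 chase 'b': 0 ⇒ 12;  out=∅∪out(12)=∅
  fail(13) 'bb': from fail(12)=0 chase 'b': 0 ⇒ 12;  out=∅∪out(12)=∅
  fail(16) 'da': from fail(1)=0 chase 'a': 0 ⇒ 8;  out=∅∪out(8)={2}
  fail(19) 'bd': from fail(12)=0 chase 'd': 0 ⇒ 1;  out=∅∪out(1)=∅
  fail(3) 'dcd': from fail(2)=4 chase 'd': 4 ⇒ 5;  out={0}∪out(5)={0}
  fail(6) 'cdd': from fail(5)=1 chase 'd': 1→0 ⇒ 1;  out=∅∪out(1)=∅
  fail(10) 'cbd': from fail(9)=12 chase 'd': 12 ⇒ 19;  out=∅∪out(19)=∅
  fail(14) 'bbc': from fail(13)=12 chase 'c': 12→0 ⇒ 4;  out=∅∪out(4)=∅
  fail(17) 'dad': from fail(16)=8 chase 'd': 8→0 ⇒ 1;  out=∅∪out(1)=∅
  fail(20) 'bdd': from fail(19)=1 chase 'd': 1→0 ⇒ 1;  out={6}∪out(1)={6}
  fail(7) 'cdda': from fail(6)=1 chase 'a': 1 ⇒ 16;  out={1}∪out(16)={1,2}
  fail(11) 'cbdd': from fail(10)=19 chase 'd': 19 ⇒ 20;  out={3}∪out(20)={3,6}
  fail(15) 'bbcd': from fail(14)=4 chase 'd': 4 ⇒ 5;  out={4}∪out(5)={4}
  fail(18) 'dada': from fail(17)=1 chase 'a': 1 ⇒ 16;  out={5}∪out(16)={2,5}

Text stream:
i=0 'c': node 0→4
i=1 'c': node 4→4 ·f
i=2 'c': node 4→4 ·f
i=3 'b': node 4→9
i=4 'd': node 9→10
i=5 'd': node 10→11  emit P3@[2:5],P6@[3:5]
i=6 'b': node 11→12 ·f
i=7 'a': node 12→8 ·f  emit P2@[7:7]
i=8 'b': node 8→12 ·f
i=9 'd': node 12→19
i=10 'd': node 19→20  emit P6@[8:10]
i=11 'b': node 20→12 ·f
i=12 'b': node 12→13
i=13 'b': node 13→13 ·f
i=14 'c': node 13→14
i=15 'd': node 14→15  emit P4@[12:15]
i=16 'd': node 15→6 ·f
i=17 'a': node 6→7  emit P1@[14:17],P2@[17:17]
i=18 'd': node 7→17 ·f
i=19 'b': node 17→12 ·f
i=20 'b': node 12→13
i=21 'c': node 13→14
i=22 'd': node 14→15  emit P4@[19:22]
i=23 'c': node 15→2 ·f
i=24 'a': node 2→8 ·f  emit P2@[24:24]
i=25 'a': node 8→8 ·f  emit P2@[25:25]
i=26 'b': node 8→12 ·f
i=27 'd': node 12→19
i=28 'c': node 19→2 ·f
i=29 'b': node 2→9 ·f
i=30 'd': node 9→10
i=31 'c': node 10→2 ·f
i=32 'd': node 2→3  emit P0@[30:32]
i=33 'c': node 3→2 ·f
i=34 'b': node 2→9 ·f
i=35 'd': node 9→10
i=36 'd': node 10→11  emit P3@[33:36],P6@[34:36]
i=37 'd': node 11→1 ·f
i=38 'd': node 1→1 ·f
i=39 'c': node 1→2
i=40 'd': node 2→3  emit P0@[38:40]
i=41 'b': node 3→12 ·f
i=42 'c': node 12→4 ·f
i=43 'c': node 4→4 ·f
i=44 'd': node 4→5
i=45 'd': node 5→6
i=46 'a': node 6→7  emit P1@[43:46],P2@[46:46]
i=47 'a': node 7→8 ·f  emit P2@[47:47]
i=48 'a': node 8→8 ·f  emit P2@[48:48]
i=49 'c': node 8→4 ·f
i=50 'd': node 4→5
i=51 'a': node 5→16 ·f  emit P2@[51:51]
i=52 'b': node 16→12 ·f
i=53 'b': node 12→13
i=54 'c': node 13→14
i=55 'd': node 14→15  emit P4@[52:55]
i=56 'c': node 15→2 ·f
i=57 'b': node 2→9 ·f
i=58 'd': node 9→10
i=59 'd': node 10→11  emit P3@[56:59],P6@[57:59]
i=60 'd': node 11→1 ·f
i=61 'c': node 1→2
i=62 'd': node 2→3  emit P0@[60:62]
i=63 'a': node 3→16 ·f  emit P2@[63:63]
i=64 'a': node 16→8 ·f  emit P2@[64:64]
i=65 'b': node 8→12 ·f
i=66 'd': node 12→19
i=67 'd': node 19→20  emit P6@[65:67]
i=68 'b': node 20→12 ·f
i=69 'd': node 12→19
i=70 'd': node 19→20  emit P6@[68:70]
i=71 'd': node 20→1 ·f
i=72 'c': node 1→2
i=73 'd': node 2→3  emit P0@[71:73]
i=74 'd': node 3→6 ·f
i=75 'a': node 6→7  emit P1@[72:75],P2@[75:75]
i=76 'b': node 7→12 ·f

Matches: [[5,3],[5,6],[7,2],[10,6],[15,4],[17,1],[17,2],[22,4],[24,2],[25,2],[32,0],[36,3],[36,6],[40,0],[46,1],[46,2],[47,2],[48,2],[51,2],[55,4],[59,3],[59,6],[62,0],[63,2],[64,2],[67,6],[70,6],[73,0],[75,1],[75,2]]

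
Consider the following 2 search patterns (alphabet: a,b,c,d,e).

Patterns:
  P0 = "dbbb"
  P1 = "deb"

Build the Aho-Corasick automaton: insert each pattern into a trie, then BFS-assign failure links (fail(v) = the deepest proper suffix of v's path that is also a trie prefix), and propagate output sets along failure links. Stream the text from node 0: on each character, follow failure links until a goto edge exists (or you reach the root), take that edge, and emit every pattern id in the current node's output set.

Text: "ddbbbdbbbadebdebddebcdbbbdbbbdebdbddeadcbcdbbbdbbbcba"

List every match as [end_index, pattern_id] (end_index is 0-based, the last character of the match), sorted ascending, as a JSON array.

Construct AC machine:
Trie (insert patterns):
  0='ε' goto d→1
  1='d' goto b→2 e→5
  2='db' goto b→3
  3='dbb' goto b→4
  4='dbbb' goto ·  ←P0
  5='de' goto b→6
  6='deb' goto ·  ←P1

BFS fail/out derivation:
  fail(1) 'd': from fail(0)=0 chase 'd': 0 ⇒ 0;  out=∅∪out(0)=∅
  fail(2) 'db': from fail(1)=0 chase 'b': 0 ⇒ 0;  out=∅∪out(0)=∅
  fail(5) 'de': from fail(1)=0 chase 'e': 0 ⇒ 0;  out=∅∪out(0)=∅
  fail(3) 'dbb': from fail(2)=0 chase 'b': 0 ⇒ 0;  out=∅∪out(0)=∅
  fail(6) 'deb': from fail(5)=0 chase 'b': 0 ⇒ 0;  out={1}∪out(0)={1}
  fail(4) 'dbbb': from fail(3)=0 chase 'b': 0 ⇒ 0;  out={0}∪out(0)={0}

Run:
[0] read 'd'  n0⇒n1
[1] read 'd'  n1⇒n1 (via fail)
[2] read 'b'  n1⇒n2
[3] read 'b'  n2⇒n3
[4] read 'b'  n3⇒n4  ** P0@[1:4]
[5] read 'd'  n4⇒n1 (via fail)
[6] read 'b'  n1⇒n2
[7] read 'b'  n2⇒n3
[8] read 'b'  n3⇒n4  ** P0@[5:8]
[9] read 'a'  n4⇒n0 (via fail)
[10] read 'd'  n0⇒n1
[11] read 'e'  n1⇒n5
[12] read 'b'  n5⇒n6  ** P1@[10:12]
[13] read 'd'  n6⇒n1 (via fail)
[14] read 'e'  n1⇒n5
[15] read 'b'  n5⇒n6  ** P1@[13:15]
[16] read 'd'  n6⇒n1 (via fail)
[17] read 'd'  n1⇒n1 (via fail)
[18] read 'e'  n1⇒n5
[19] read 'b'  n5⇒n6  ** P1@[17:19]
[20] read 'c'  n6⇒n0 (via fail)
[21] read 'd'  n0⇒n1
[22] read 'b'  n1⇒n2
[23] read 'b'  n2⇒n3
[24] read 'b'  n3⇒n4  ** P0@[21:24]
[25] read 'd'  n4⇒n1 (via fail)
[26] read 'b'  n1⇒n2
[27] read 'b'  n2⇒n3
[28] read 'b'  n3⇒n4  ** P0@[25:28]
[29] read 'd'  n4⇒n1 (via fail)
[30] read 'e'  n1⇒n5
[31] read 'b'  n5⇒n6  ** P1@[29:31]
[32] read 'd'  n6⇒n1 (via fail)
[33] read 'b'  n1⇒n2
[34] read 'd'  n2⇒n1 (via fail)
[35] read 'd'  n1⇒n1 (via fail)
[36] read 'e'  n1⇒n5
[37] read 'a'  n5⇒n0 (via fail)
[38] read 'd'  n0⇒n1
[39] read 'c'  n1⇒n0 (via fail)
[40] read 'b'  n0⇒n0
[41] read 'c'  n0⇒n0
[42] read 'd'  n0⇒n1
[43] read 'b'  n1⇒n2
[44] read 'b'  n2⇒n3
[45] read 'b'  n3⇒n4  ** P0@[42:45]
[46] read 'd'  n4⇒n1 (via fail)
[47] read 'b'  n1⇒n2
[48] read 'b'  n2⇒n3
[49] read 'b'  n3⇒n4  ** P0@[46:49]
[50] read 'c'  n4⇒n0 (via fail)
[51] read 'b'  n0⇒n0
[52] read 'a'  n0⇒n0

Result: [[4,0],[8,0],[12,1],[15,1],[19,1],[24,0],[28,0],[31,1],[45,0],[49,0]]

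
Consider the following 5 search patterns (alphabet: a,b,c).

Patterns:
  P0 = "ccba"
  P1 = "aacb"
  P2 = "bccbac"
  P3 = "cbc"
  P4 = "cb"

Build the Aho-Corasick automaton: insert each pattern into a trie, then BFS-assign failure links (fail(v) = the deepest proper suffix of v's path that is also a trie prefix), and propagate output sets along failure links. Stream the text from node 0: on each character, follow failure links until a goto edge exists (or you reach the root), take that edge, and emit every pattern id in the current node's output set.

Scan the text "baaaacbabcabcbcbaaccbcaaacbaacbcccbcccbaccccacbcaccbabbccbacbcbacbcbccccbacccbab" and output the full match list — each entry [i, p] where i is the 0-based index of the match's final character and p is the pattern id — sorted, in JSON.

Build:
Trie nodes:
  0='ε' goto a→5 b→9 c→1
  1='c' goto b→15 c→2
  2='cc' goto b→3
  3='ccb' goto a→4
  4='ccba' goto ·  [P0 ends]
  5='a' goto a→6
  6='aa' goto c→7
  7='aac' goto b→8
  8='aacb' goto ·  [P1 ends]
  9='b' goto c→10
  10='bc' goto c→11
  11='bcc' goto b→12
  12='bccb' goto a→13
  13='bccba' goto c→14
  14='bccbac' goto ·  [P2 ends]
  15='cb' goto c→16  [P4 ends]
  16='cbc' goto ·  [P3 ends]

Failure links (BFS by depth):
  fail(1) 'c': from fail(0)=0 chase 'c': 0 ⇒ 0;  out=∅∪out(0)=∅
  fail(5) 'a': from fail(0)=0 chase 'a': 0 ⇒ 0;  out=∅∪out(0)=∅
  fail(9) 'b': from fail(0)=0 chase 'b': 0 ⇒ 0;  out=∅∪out(0)=∅
  fail(2) 'cc': from fail(1)=0 chase 'c': 0 ⇒ 1;  out=∅∪out(1)=∅
  fail(6) 'aa': from fail(5)=0 chase 'a': 0 ⇒ 5;  out=∅∪out(5)=∅
  fail(10) 'bc': from fail(9)=0 chase 'c': 0 ⇒ 1;  out=∅∪out(1)=∅
  fail(15) 'cb': from fail(1)=0 chase 'b': 0 ⇒ 9;  out={4}∪out(9)={4}
  fail(3) 'ccb': from fail(2)=1 chase 'b': 1 ⇒ 15;  out=∅∪out(15)={4}
  fail(7) 'aac': from fail(6)=5 chase 'c': 5→0 ⇒ 1;  out=∅∪out(1)=∅
  fail(11) 'bcc': from fail(10)=1 chase 'c': 1 ⇒ 2;  out=∅∪out(2)=∅
  fail(16) 'cbc': from fail(15)=9 chase 'c': 9 ⇒ 10;  out={3}∪out(10)={3}
  fail(4) 'ccba': from fail(3)=15 chase 'a': 15→9→0 ⇒ 5;  out={0}∪out(5)={0}
  fail(8) 'aacb': from fail(7)=1 chase 'b': 1 ⇒ 15;  out={1}∪out(15)={1,4}
  fail(12) 'bccb': from fail(11)=2 chase 'b': 2 ⇒ 3;  out=∅∪out(3)={4}
  fail(13) 'bccba': from fail(12)=3 chase 'a': 3 ⇒ 4;  out=∅∪out(4)={0}
  fail(14) 'bccbac': from fail(13)=4 chase 'c': 4→5→0 ⇒ 1;  out={2}∪out(1)={2}

Text stream:
[0] read 'b'  n0⇒n9
[1] read 'a'  n9⇒n5 ·f
[2] read 'a'  n5⇒n6
[3] read 'a'  n6⇒n6 ·f
[4] read 'a'  n6⇒n6 ·f
[5] read 'c'  n6⇒n7
[6] read 'b'  n7⇒n8  ** P1@[3:6],P4@[5:6]
[7] read 'a'  n8⇒n5 ·f
[8] read 'b'  n5⇒n9 ·f
[9] read 'c'  n9⇒n10
[10] read 'a'  n10⇒n5 ·f
[11] read 'b'  n5⇒n9 ·f
[12] read 'c'  n9⇒n10
[13] read 'b'  n10⇒n15 ·f  ** P4@[12:13]
[14] read 'c'  n15⇒n16  ** P3@[12:14]
[15] read 'b'  n16⇒n15 ·f  ** P4@[14:15]
[16] read 'a'  n15⇒n5 ·f
[17] read 'a'  n5⇒n6
[18] read 'c'  n6⇒n7
[19] read 'c'  n7⇒n2 ·f
[20] read 'b'  n2⇒n3  ** P4@[19:20]
[21] read 'c'  n3⇒n16 ·f  ** P3@[19:21]
[22] read 'a'  n16⇒n5 ·f
[23] read 'a'  n5⇒n6
[24] read 'a'  n6⇒n6 ·f
[25] read 'c'  n6⇒n7
[26] read 'b'  n7⇒n8  ** P1@[23:26],P4@[25:26]
[27] read 'a'  n8⇒n5 ·f
[28] read 'a'  n5⇒n6
[29] read 'c'  n6⇒n7
[30] read 'b'  n7⇒n8  ** P1@[27:30],P4@[29:30]
[31] read 'c'  n8⇒n16 ·f  ** P3@[29:31]
[32] read 'c'  n16⇒n11 ·f
[33] read 'c'  n11⇒n2 ·f
[34] read 'b'  n2⇒n3  ** P4@[33:34]
[35] read 'c'  n3⇒n16 ·f  ** P3@[33:35]
[36] read 'c'  n16⇒n11 ·f
[37] read 'c'  n11⇒n2 ·f
[38] read 'b'  n2⇒n3  ** P4@[37:38]
[39] read 'a'  n3⇒n4  ** P0@[36:39]
[40] read 'c'  n4⇒n1 ·f
[41] read 'c'  n1⇒n2
[42] read 'c'  n2⇒n2 ·f
[43] read 'c'  n2⇒n2 ·f
[44] read 'a'  n2⇒n5 ·f
[45] read 'c'  n5⇒n1 ·f
[46] read 'b'  n1⇒n15  ** P4@[45:46]
[47] read 'c'  n15⇒n16  ** P3@[45:47]
[48] read 'a'  n16⇒n5 ·f
[49] read 'c'  n5⇒n1 ·f
[50] read 'c'  n1⇒n2
[51] read 'b'  n2⇒n3  ** P4@[50:51]
[52] read 'a'  n3⇒n4  ** P0@[49:52]
[53] read 'b'  n4⇒n9 ·f
[54] read 'b'  n9⇒n9 ·f
[55] read 'c'  n9⇒n10
[56] read 'c'  n10⇒n11
[57] read 'b'  n11⇒n12  ** P4@[56:57]
[58] read 'a'  n12⇒n13  ** P0@[55:58]
[59] read 'c'  n13⇒n14  ** P2@[54:59]
[60] read 'b'  n14⇒n15 ·f  ** P4@[59:60]
[61] read 'c'  n15⇒n16  ** P3@[59:61]
[62] read 'b'  n16⇒n15 ·f  ** P4@[61:62]
[63] read 'a'  n15⇒n5 ·f
[64] read 'c'  n5⇒n1 ·f
[65] read 'b'  n1⇒n15  ** P4@[64:65]
[66] read 'c'  n15⇒n16  ** P3@[64:66]
[67] read 'b'  n16⇒n15 ·f  ** P4@[66:67]
[68] read 'c'  n15⇒n16  ** P3@[66:68]
[69] read 'c'  n16⇒n11 ·f
[70] read 'c'  n11⇒n2 ·f
[71] read 'c'  n2⇒n2 ·f
[72] read 'b'  n2⇒n3  ** P4@[71:72]
[73] read 'a'  n3⇒n4  ** P0@[70:73]
[74] read 'c'  n4⇒n1 ·f
[75] read 'c'  n1⇒n2
[76] read 'c'  n2⇒n2 ·f
[77] read 'b'  n2⇒n3  ** P4@[76:77]
[78] read 'a'  n3⇒n4  ** P0@[75:78]
[79] read 'b'  n4⇒n9 ·f

All matches (sorted): [[6,1],[6,4],[13,4],[14,3],[15,4],[20,4],[21,3],[26,1],[26,4],[30,1],[30,4],[31,3],[34,4],[35,3],[38,4],[39,0],[46,4],[47,3],[51,4],[52,0],[57,4],[58,0],[59,2],[60,4],[61,3],[62,4],[65,4],[66,3],[67,4],[68,3],[72,4],[73,0],[77,4],[78,0]]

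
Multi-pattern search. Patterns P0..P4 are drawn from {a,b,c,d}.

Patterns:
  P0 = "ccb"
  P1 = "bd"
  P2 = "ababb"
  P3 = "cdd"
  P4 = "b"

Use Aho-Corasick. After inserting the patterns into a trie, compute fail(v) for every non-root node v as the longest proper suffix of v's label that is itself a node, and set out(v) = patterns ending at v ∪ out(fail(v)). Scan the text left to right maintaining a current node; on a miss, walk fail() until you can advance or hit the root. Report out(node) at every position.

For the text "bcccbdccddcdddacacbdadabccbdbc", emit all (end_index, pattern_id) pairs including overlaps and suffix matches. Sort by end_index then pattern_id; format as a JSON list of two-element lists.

Build automaton:
Trie (insert patterns):
  0='ε' goto a→6 b→4 c→1
  1='c' goto c→2 d→11
  2='cc' goto b→3
  3='ccb' goto ·  ←P0
  4='b' goto d→5  ←P4
  5='bd' goto ·  ←P1
  6='a' goto b→7
  7='ab' goto a→8
  8='aba' goto b→9
  9='abab' goto b→10
  10='ababb' goto ·  ←P2
  11='cd' goto d→12
  12='cdd' goto ·  ←P3

Failure links (BFS by depth):
  n1('c'): parent n0 fail=0; on 'c' 0 → fail=0;  out ∅∪∅=∅
  n4('b'): parent n0 fail=0; on 'b' 0 → fail=0;  out {4}∪∅={4}
  n6('a'): parent n0 fail=0; on 'a' 0 → fail=0;  out ∅∪∅=∅
  n2('cc'): parent n1 fail=0; on 'c' 0 → fail=1;  out ∅∪∅=∅
  n5('bd'): parent n4 fail=0; on 'd' 0 → fail=0;  out {1}∪∅={1}
  n7('ab'): parent n6 fail=0; on 'b' 0 → fail=4;  out ∅∪{4}={4}
  n11('cd'): parent n1 fail=0; on 'd' 0 → fail=0;  out ∅∪∅=∅
  n3('ccb'): parent n2 fail=1; on 'b' 1→0 → fail=4;  out {0}∪{4}={0,4}
  n8('aba'): parent n7 fail=4; on 'a' 4→0 → fail=6;  out ∅∪∅=∅
  n12('cdd'): parent n11 fail=0; on 'd' 0 → fail=0;  out {3}∪∅={3}
  n9('abab'): parent n8 fail=6; on 'b' 6 → fail=7;  out ∅∪{4}={4}
  n10('ababb'): parent n9 fail=7; on 'b' 7→4→0 → fail=4;  out {2}∪{4}={2,4}

Text stream:
pos 0 'b': at 4  emit P4@[0:0]
pos 1 'c': at 1 (fail-walked)
pos 2 'c': at 2
pos 3 'c': at 2 (fail-walked)
pos 4 'b': at 3  emit P0@[2:4],P4@[4:4]
pos 5 'd': at 5 (fail-walked)  emit P1@[4:5]
pos 6 'c': at 1 (fail-walked)
pos 7 'c': at 2
pos 8 'd': at 11 (fail-walked)
pos 9 'd': at 12  emit P3@[7:9]
pos 10 'c': at 1 (fail-walked)
pos 11 'd': at 11
pos 12 'd': at 12  emit P3@[10:12]
pos 13 'd': at 0 (fail-walked)
pos 14 'a': at 6
pos 15 'c': at 1 (fail-walked)
pos 16 'a': at 6 (fail-walked)
pos 17 'c': at 1 (fail-walked)
pos 18 'b': at 4 (fail-walked)  emit P4@[18:18]
pos 19 'd': at 5  emit P1@[18:19]
pos 20 'a': at 6 (fail-walked)
pos 21 'd': at 0 (fail-walked)
pos 22 'a': at 6
pos 23 'b': at 7  emit P4@[23:23]
pos 24 'c': at 1 (fail-walked)
pos 25 'c': at 2
pos 26 'b': at 3  emit P0@[24:26],P4@[26:26]
pos 27 'd': at 5 (fail-walked)  emit P1@[26:27]
pos 28 'b': at 4 (fail-walked)  emit P4@[28:28]
pos 29 'c': at 1 (fail-walked)

Matches: [[0,4],[4,0],[4,4],[5,1],[9,3],[12,3],[18,4],[19,1],[23,4],[26,0],[26,4],[27,1],[28,4]]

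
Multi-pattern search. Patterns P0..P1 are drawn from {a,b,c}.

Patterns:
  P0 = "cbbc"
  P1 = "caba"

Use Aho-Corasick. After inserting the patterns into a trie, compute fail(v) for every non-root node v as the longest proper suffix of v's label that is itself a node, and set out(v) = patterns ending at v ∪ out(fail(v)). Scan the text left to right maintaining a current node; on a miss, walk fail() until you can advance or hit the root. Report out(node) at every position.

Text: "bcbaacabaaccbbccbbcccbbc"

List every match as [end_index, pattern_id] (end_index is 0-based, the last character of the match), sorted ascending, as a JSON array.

Construct AC machine:
Trie nodes:
  0='ε' goto c→1
  1='c' goto a→5 b→2
  2='cb' goto b→3
  3='cbb' goto c→4
  4='cbbc' goto ·  [P0 ends]
  5='ca' goto b→6
  6='cab' goto a→7
  7='caba' goto ·  [P1 ends]

BFS fail/out derivation:
  fail(1) 'c': from fail(0)=0 chase 'c': 0 ⇒ 0;  out=∅∪out(0)=∅
  fail(2) 'cb': from fail(1)=0 chase 'b': 0 ⇒ 0;  out=∅∪out(0)=∅
  fail(5) 'ca': from fail(1)=0 chase 'a': 0 ⇒ 0;  out=∅∪out(0)=∅
  fail(3) 'cbb': from fail(2)=0 chase 'b': 0 ⇒ 0;  out=∅∪out(0)=∅
  fail(6) 'cab': from fail(5)=0 chase 'b': 0 ⇒ 0;  out=∅∪out(0)=∅
  fail(4) 'cbbc': from fail(3)=0 chase 'c': 0 ⇒ 1;  out={0}∪out(1)={0}
  fail(7) 'caba': from fail(6)=0 chase 'a': 0 ⇒ 0;  out={1}∪out(0)={1}

Run:
i=0 'b': node 0→0
i=1 'c': node 0→1
i=2 'b': node 1→2
i=3 'a': node 2→0 (fail-walked)
i=4 'a': node 0→0
i=5 'c': node 0→1
i=6 'a': node 1→5
i=7 'b': node 5→6
i=8 'a': node 6→7  → match P1@[5:8]
i=9 'a': node 7→0 (fail-walked)
i=10 'c': node 0→1
i=11 'c': node 1→1 (fail-walked)
i=12 'b': node 1→2
i=13 'b': node 2→3
i=14 'c': node 3→4  → match P0@[11:14]
i=15 'c': node 4→1 (fail-walked)
i=16 'b': node 1→2
i=17 'b': node 2→3
i=18 'c': node 3→4  → match P0@[15:18]
i=19 'c': node 4→1 (fail-walked)
i=20 'c': node 1→1 (fail-walked)
i=21 'b': node 1→2
i=22 'b': node 2→3
i=23 'c': node 3→4  → match P0@[20:23]

Result: [[8,1],[14,0],[18,0],[23,0]]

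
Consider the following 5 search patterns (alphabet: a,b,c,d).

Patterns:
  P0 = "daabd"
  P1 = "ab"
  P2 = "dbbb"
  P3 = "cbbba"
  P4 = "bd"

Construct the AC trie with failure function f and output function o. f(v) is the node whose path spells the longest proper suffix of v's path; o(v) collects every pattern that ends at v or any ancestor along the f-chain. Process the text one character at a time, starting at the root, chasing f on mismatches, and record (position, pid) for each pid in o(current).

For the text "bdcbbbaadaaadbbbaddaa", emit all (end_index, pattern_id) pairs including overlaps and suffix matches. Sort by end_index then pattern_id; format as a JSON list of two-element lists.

Construct AC machine:
Trie nodes:
  n0 'ε': a→6 b→16 c→11 d→1
  n1 'd': a→2 b→8
  n2 'da': a→3
  n3 'daa': b→4
  n4 'daab': d→5
  n5 'daabd': ·  [P0 ends]
  n6 'a': b→7
  n7 'ab': ·  [P1 ends]
  n8 'db': b→9
  n9 'dbb': b→10
  n10 'dbbb': ·  [P2 ends]
  n11 'c': b→12
  n12 'cb': b→13
  n13 'cbb': b→14
  n14 'cbbb': a→15
  n15 'cbbba': ·  [P3 ends]
  n16 'b': d→17
  n17 'bd': ·  [P4 ends]

Failure links (BFS by depth):
  n1('d'): parent n0 fail=0; on 'd' 0 → fail=0;  out ∅∪∅=∅
  n6('a'): parent n0 fail=0; on 'a' 0 → fail=0;  out ∅∪∅=∅
  n11('c'): parent n0 fail=0; on 'c' 0 → fail=0;  out ∅∪∅=∅
  n16('b'): parent n0 fail=0; on 'b' 0 → fail=0;  out ∅∪∅=∅
  n2('da'): parent n1 fail=0; on 'a' 0 → fail=6;  out ∅∪∅=∅
  n7('ab'): parent n6 fail=0; on 'b' 0 → fail=16;  out {1}∪∅={1}
  n8('db'): parent n1 fail=0; on 'b' 0 → fail=16;  out ∅∪∅=∅
  n12('cb'): parent n11 fail=0; on 'b' 0 → fail=16;  out ∅∪∅=∅
  n17('bd'): parent n16 fail=0; on 'd' 0 → fail=1;  out {4}∪∅={4}
  n3('daa'): parent n2 fail=6; on 'a' 6→0 → fail=6;  out ∅∪∅=∅
  n9('dbb'): parent n8 fail=16; on 'b' 16→0 → fail=16;  out ∅∪∅=∅
  n13('cbb'): parent n12 fail=16; on 'b' 16→0 → fail=16;  out ∅∪∅=∅
  n4('daab'): parent n3 fail=6; on 'b' 6 → fail=7;  out ∅∪{1}={1}
  n10('dbbb'): parent n9 fail=16; on 'b' 16→0 → fail=16;  out {2}∪∅={2}
  n14('cbbb'): parent n13 fail=16; on 'b' 16→0 → fail=16;  out ∅∪∅=∅
  n5('daabd'): parent n4 fail=7; on 'd' 7→16 → fail=17;  out {0}∪{4}={0,4}
  n15('cbbba'): parent n14 fail=16; on 'a' 16→0 → fail=6;  out {3}∪∅={3}

Scan:
pos 0 'b': at 16
pos 1 'd': at 17  → match P4@[0:1]
pos 2 'c': at 11 ·f
pos 3 'b': at 12
pos 4 'b': at 13
pos 5 'b': at 14
pos 6 'a': at 15  → match P3@[2:6]
pos 7 'a': at 6 ·f
pos 8 'd': at 1 ·f
pos 9 'a': at 2
pos 10 'a': at 3
pos 11 'a': at 6 ·f
pos 12 'd': at 1 ·f
pos 13 'b': at 8
pos 14 'b': at 9
pos 15 'b': at 10  → match P2@[12:15]
pos 16 'a': at 6 ·f
pos 17 'd': at 1 ·f
pos 18 'd': at 1 ·f
pos 19 'a': at 2
pos 20 'a': at 3

Matches: [[1,4],[6,3],[15,2]]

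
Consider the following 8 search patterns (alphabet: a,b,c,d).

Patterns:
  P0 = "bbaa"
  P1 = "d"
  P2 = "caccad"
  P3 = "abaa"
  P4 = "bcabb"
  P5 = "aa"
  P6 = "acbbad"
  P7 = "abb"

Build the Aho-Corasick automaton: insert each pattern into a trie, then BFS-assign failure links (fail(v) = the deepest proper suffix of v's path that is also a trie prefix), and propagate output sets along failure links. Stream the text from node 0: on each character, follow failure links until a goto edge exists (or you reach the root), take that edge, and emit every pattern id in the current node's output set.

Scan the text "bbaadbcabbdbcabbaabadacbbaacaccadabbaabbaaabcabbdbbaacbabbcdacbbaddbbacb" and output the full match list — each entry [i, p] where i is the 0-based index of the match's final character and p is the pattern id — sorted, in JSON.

Construct AC machine:
Trie (insert patterns):
  n0 'ε': a→12 b→1 c→6 d→5
  n1 'b': b→2 c→16
  n2 'bb': a→3
  n3 'bba': a→4
  n4 'bbaa': ·  ←P0
  n5 'd': ·  ←P1
  n6 'c': a→7
  n7 'ca': c→8
  n8 'cac': c→9
  n9 'cacc': a→10
  n10 'cacca': d→11
  n11 'caccad': ·  ←P2
  n12 'a': a→20 b→13 c→21
  n13 'ab': a→14 b→26
  n14 'aba': a→15
  n15 'abaa': ·  ←P3
  n16 'bc': a→17
  n17 'bca': b→18
  n18 'bcab': b→19
  n19 'bcabb': ·  ←P4
  n20 'aa': ·  ←P5
  n21 'ac': b→22
  n22 'acb': b→23
  n23 'acbb': a→24
  n24 'acbba': d→25
  n25 'acbbad': ·  ←P6
  n26 'abb': ·  ←P7

Failure links (BFS by depth):
  fail(1) 'b': from fail(0)=0 chase 'b': 0 ⇒ 0;  out=∅∪out(0)=∅
  fail(5) 'd': from fail(0)=0 chase 'd': 0 ⇒ 0;  out={1}∪out(0)={1}
  fail(6) 'c': from fail(0)=0 chase 'c': 0 ⇒ 0;  out=∅∪out(0)=∅
  fail(12) 'a': from fail(0)=0 chase 'a': 0 ⇒ 0;  out=∅∪out(0)=∅
  fail(2) 'bb': from fail(1)=0 chase 'b': 0 ⇒ 1;  out=∅∪out(1)=∅
  fail(7) 'ca': from fail(6)=0 chase 'a': 0 ⇒ 12;  out=∅∪out(12)=∅
  fail(13) 'ab': from fail(12)=0 chase 'b': 0 ⇒ 1;  out=∅∪out(1)=∅
  fail(16) 'bc': from fail(1)=0 chase 'c': 0 ⇒ 6;  out=∅∪out(6)=∅
  fail(20) 'aa': from fail(12)=0 chase 'a': 0 ⇒ 12;  out={5}∪out(12)={5}
  fail(21) 'ac': from fail(12)=0 chase 'c': 0 ⇒ 6;  out=∅∪out(6)=∅
  fail(3) 'bba': from fail(2)=1 chase 'a': 1→0 ⇒ 12;  out=∅∪out(12)=∅
  fail(8) 'cac': from fail(7)=12 chase 'c': 12 ⇒ 21;  out=∅∪out(21)=∅
  fail(14) 'aba': from fail(13)=1 chase 'a': 1→0 ⇒ 12;  out=∅∪out(12)=∅
  fail(17) 'bca': from fail(16)=6 chase 'a': 6 ⇒ 7;  out=∅∪out(7)=∅
  fail(22) 'acb': from fail(21)=6 chase 'b': 6→0 ⇒ 1;  out=∅∪out(1)=∅
  fail(26) 'abb': from fail(13)=1 chase 'b': 1 ⇒ 2;  out={7}∪out(2)={7}
  fail(4) 'bbaa': from fail(3)=12 chase 'a': 12 ⇒ 20;  out={0}∪out(20)={0,5}
  fail(9) 'cacc': from fail(8)=21 chase 'c': 21→6→0 ⇒ 6;  out=∅∪out(6)=∅
  fail(15) 'abaa': from fail(14)=12 chase 'a': 12 ⇒ 20;  out={3}∪out(20)={3,5}
  fail(18) 'bcab': from fail(17)=7 chase 'b': 7→12 ⇒ 13;  out=∅∪out(13)=∅
  fail(23) 'acbb': from fail(22)=1 chase 'b': 1 ⇒ 2;  out=∅∪out(2)=∅
  fail(10) 'cacca': from fail(9)=6 chase 'a': 6 ⇒ 7;  out=∅∪out(7)=∅
  fail(19) 'bcabb': from fail(18)=13 chase 'b': 13 ⇒ 26;  out={4}∪out(26)={4,7}
  fail(24) 'acbba': from fail(23)=2 chase 'a': 2 ⇒ 3;  out=∅∪out(3)=∅
  fail(11) 'caccad': from fail(10)=7 chase 'd': 7→12→0 ⇒ 5;  out={2}∪out(5)={1,2}
  fail(25) 'acbbad': from fail(24)=3 chase 'd': 3→12→0 ⇒ 5;  out={6}∪out(5)={1,6}

Scan:
[0] read 'b'  n0⇒n1
[1] read 'b'  n1⇒n2
[2] read 'a'  n2⇒n3
[3] read 'a'  n3⇒n4  emit P0@[0:3],P5@[2:3]
[4] read 'd'  n4⇒n5 (fail-walked)  emit P1@[4:4]
[5] read 'b'  n5⇒n1 (fail-walked)
[6] read 'c'  n1⇒n16
[7] read 'a'  n16⇒n17
[8] read 'b'  n17⇒n18
[9] read 'b'  n18⇒n19  emit P4@[5:9],P7@[7:9]
[10] read 'd'  n19⇒n5 (fail-walked)  emit P1@[10:10]
[11] read 'b'  n5⇒n1 (fail-walked)
[12] read 'c'  n1⇒n16
[13] read 'a'  n16⇒n17
[14] read 'b'  n17⇒n18
[15] read 'b'  n18⇒n19  emit P4@[11:15],P7@[13:15]
[16] read 'a'  n19⇒n3 (fail-walked)
[17] read 'a'  n3⇒n4  emit P0@[14:17],P5@[16:17]
[18] read 'b'  n4⇒n13 (fail-walked)
[19] read 'a'  n13⇒n14
[20] read 'd'  n14⇒n5 (fail-walked)  emit P1@[20:20]
[21] read 'a'  n5⇒n12 (fail-walked)
[22] read 'c'  n12⇒n21
[23] read 'b'  n21⇒n22
[24] read 'b'  n22⇒n23
[25] read 'a'  n23⇒n24
[26] read 'a'  n24⇒n4 (fail-walked)  emit P0@[23:26],P5@[25:26]
[27] read 'c'  n4⇒n21 (fail-walked)
[28] read 'a'  n21⇒n7 (fail-walked)
[29] read 'c'  n7⇒n8
[30] read 'c'  n8⇒n9
[31] read 'a'  n9⇒n10
[32] read 'd'  n10⇒n11  emit P1@[32:32],P2@[27:32]
[33] read 'a'  n11⇒n12 (fail-walked)
[34] read 'b'  n12⇒n13
[35] read 'b'  n13⇒n26  emit P7@[33:35]
[36] read 'a'  n26⇒n3 (fail-walked)
[37] read 'a'  n3⇒n4  emit P0@[34:37],P5@[36:37]
[38] read 'b'  n4⇒n13 (fail-walked)
[39] read 'b'  n13⇒n26  emit P7@[37:39]
[40] read 'a'  n26⇒n3 (fail-walked)
[41] read 'a'  n3⇒n4  emit P0@[38:41],P5@[40:41]
[42] read 'a'  n4⇒n20 (fail-walked)  emit P5@[41:42]
[43] read 'b'  n20⇒n13 (fail-walked)
[44] read 'c'  n13⇒n16 (fail-walked)
[45] read 'a'  n16⇒n17
[46] read 'b'  n17⇒n18
[47] read 'b'  n18⇒n19  emit P4@[43:47],P7@[45:47]
[48] read 'd'  n19⇒n5 (fail-walked)  emit P1@[48:48]
[49] read 'b'  n5⇒n1 (fail-walked)
[50] read 'b'  n1⇒n2
[51] read 'a'  n2⇒n3
[52] read 'a'  n3⇒n4  emit P0@[49:52],P5@[51:52]
[53] read 'c'  n4⇒n21 (fail-walked)
[54] read 'b'  n21⇒n22
[55] read 'a'  n22⇒n12 (fail-walked)
[56] read 'b'  n12⇒n13
[57] read 'b'  n13⇒n26  emit P7@[55:57]
[58] read 'c'  n26⇒n16 (fail-walked)
[59] read 'd'  n16⇒n5 (fail-walked)  emit P1@[59:59]
[60] read 'a'  n5⇒n12 (fail-walked)
[61] read 'c'  n12⇒n21
[62] read 'b'  n21⇒n22
[63] read 'b'  n22⇒n23
[64] read 'a'  n23⇒n24
[65] read 'd'  n24⇒n25  emit P1@[65:65],P6@[60:65]
[66] read 'd'  n25⇒n5 (fail-walked)  emit P1@[66:66]
[67] read 'b'  n5⇒n1 (fail-walked)
[68] read 'b'  n1⇒n2
[69] read 'a'  n2⇒n3
[70] read 'c'  n3⇒n21 (fail-walked)
[71] read 'b'  n21⇒n22

Result: [[3,0],[3,5],[4,1],[9,4],[9,7],[10,1],[15,4],[15,7],[17,0],[17,5],[20,1],[26,0],[26,5],[32,1],[32,2],[35,7],[37,0],[37,5],[39,7],[41,0],[41,5],[42,5],[47,4],[47,7],[48,1],[52,0],[52,5],[57,7],[59,1],[65,1],[65,6],[66,1]]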